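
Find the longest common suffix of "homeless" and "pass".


Word 1: "homeless"
Word 2: "pass"
Comparing from end:
  Pos -1: 's' == 's'
  Pos -2: 's' == 's'
  Pos -3: 'e' != 'a' (stop)
LCS = "ss" (length 2)


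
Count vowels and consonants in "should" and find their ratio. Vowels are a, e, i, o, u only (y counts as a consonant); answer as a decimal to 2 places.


Word: "should"
Vowels (a,e,i,o,u): 2
Consonants: 4
Ratio = 2/4
= 0.50


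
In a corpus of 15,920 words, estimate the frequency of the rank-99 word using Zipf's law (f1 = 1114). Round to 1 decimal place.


Zipf's law: f(r) = f(1) / r
f(1) = 1114
f(99) = 1114 / 99
= 11.3 occurrences


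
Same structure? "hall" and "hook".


Pattern of "hall": [0, 1, 2, 2]
Pattern of "hook": [0, 1, 1, 2]
Patterns do not match
Same pattern = No


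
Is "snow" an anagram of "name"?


Word 1: "name" → sorted: aemn
Word 2: "snow" → sorted: nosw
Same letters? aemn != nosw
Anagram = No


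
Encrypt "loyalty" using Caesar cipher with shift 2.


Word: "loyalty"
Shift: 2
Each letter → (letter + shift) mod 26:
  'l' (11) + 2 = 13 → 'n'
  'o' (14) + 2 = 16 → 'q'
  'y' (24) + 2 = 0 → 'a'
  'a' (0) + 2 = 2 → 'c'
  'l' (11) + 2 = 13 → 'n'
  't' (19) + 2 = 21 → 'v'
  'y' (24) + 2 = 0 → 'a'
Result = "nqacnva"


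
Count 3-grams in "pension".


Word: "pension" (length 7)
Number of 3-grams = length - 3 + 1 = 7 - 3 + 1
= 5


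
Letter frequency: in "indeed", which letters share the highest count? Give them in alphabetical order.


Word: "indeed"
Letter counts:
  'd': 2
  'e': 2
  'i': 1
  'n': 1
Maximum count = 2
Most frequent = 'd', 'e' (2 times each)


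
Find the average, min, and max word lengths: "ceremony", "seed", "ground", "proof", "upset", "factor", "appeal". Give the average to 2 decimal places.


Lengths: "ceremony"=8, "seed"=4, "ground"=6, "proof"=5, "upset"=5, "factor"=6, "appeal"=6
Sum = 40, Count = 7
Average = 40/7 = 5.71
= avg=5.71, min=4, max=8


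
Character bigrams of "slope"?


Word: "slope" (length 5)
Number of bigrams = 5 - 2 + 1 = 4
  Position 0: "sl"
  Position 1: "lo"
  Position 2: "op"
  Position 3: "pe"
Bigrams = "sl", "lo", "op", "pe"


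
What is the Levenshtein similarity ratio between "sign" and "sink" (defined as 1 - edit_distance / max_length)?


Word 1: "sign" (length 4)
Word 2: "sink" (length 4)
One optimal edit sequence:
  1. keep 's'
  2. keep 'i'
  3. substitute 'g' -> 'n'  (+1)
  4. substitute 'n' -> 'k'  (+1)
Edit distance = 2
Max length = max(4, 4) = 4
Similarity = 1 - 2/4
= 0.5000


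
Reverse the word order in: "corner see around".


Original: "corner see around"
Words (1..n): corner | see | around
Reversed (n..1): around | see | corner
Result = "around see corner"


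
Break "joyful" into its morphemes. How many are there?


Word: "joyful"
Morphemes: joy / -ful
Each morpheme carries meaning
= 2 morphemes


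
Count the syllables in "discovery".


Word: "discovery"
Syllable breakdown: dis-cov-er-y
Counting: 4 parts
= 4 syllables


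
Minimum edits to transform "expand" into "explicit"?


Word 1: "expand" (length 6)
Word 2: "explicit" (length 8)
One optimal edit sequence (insert/delete/substitute each cost 1):
  1. keep 'e'
  2. keep 'x'
  3. keep 'p'
  4. insert 'l'  (+1)
  5. insert 'i'  (+1)
  6. substitute 'a' -> 'c'  (+1)
  7. substitute 'n' -> 'i'  (+1)
  8. substitute 'd' -> 't'  (+1)
Total edit operations: 5
Edit distance = 5


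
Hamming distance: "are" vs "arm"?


Comparing character by character (same length = 3):
  Pos 0: 'a' vs 'a' =
  Pos 1: 'r' vs 'r' =
  Pos 2: 'e' vs 'm' !=
Hamming distance = 1


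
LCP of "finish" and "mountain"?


Word 1: "finish"
Word 2: "mountain"
Comparing from start:
  Pos 0: 'f' != 'm' (stop)
LCP = "" (length 0)


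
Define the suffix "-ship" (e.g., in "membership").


Suffix: -ship
As in: membership -> member + -ship
Meaning = state / position


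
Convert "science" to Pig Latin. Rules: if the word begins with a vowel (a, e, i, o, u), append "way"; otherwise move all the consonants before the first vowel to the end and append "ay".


Word: "science"
Starts with consonant(s) → move to end, add 'ay'
Consonant cluster: "sc"
Pig Latin = "iencescay"


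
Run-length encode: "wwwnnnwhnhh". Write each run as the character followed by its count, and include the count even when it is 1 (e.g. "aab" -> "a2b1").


String: "wwwnnnwhnhh"
Scanning for consecutive runs:
  'w' x 3
  'n' x 3
  'w' x 1
  'h' x 1
  'n' x 1
  'h' x 2
RLE = "w3n3w1h1n1h2"


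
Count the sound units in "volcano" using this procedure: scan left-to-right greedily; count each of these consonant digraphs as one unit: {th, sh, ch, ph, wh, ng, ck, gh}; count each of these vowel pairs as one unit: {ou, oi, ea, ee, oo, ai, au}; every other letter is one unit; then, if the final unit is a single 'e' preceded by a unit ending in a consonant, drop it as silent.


Word: "volcano" (7 letters)
Left-to-right scan:
  (1) 'v' (letter)
  (2) 'o' (letter)
  (3) 'l' (letter)
  (4) 'c' (letter)
  (5) 'a' (letter)
  (6) 'n' (letter)
  (7) 'o' (letter)
Units from scan: 7
Sound units = 7 units


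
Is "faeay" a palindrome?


Word: "faeay"
Reversed: "yaeaf"
Forward == Backward? faeay != yaeaf
Palindrome = No


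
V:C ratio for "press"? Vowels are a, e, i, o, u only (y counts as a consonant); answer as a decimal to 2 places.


Word: "press"
Vowels (a,e,i,o,u): 1
Consonants: 4
Ratio = 1/4
= 0.25


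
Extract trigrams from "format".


Word: "format" (length 6)
Number of trigrams = 6 - 3 + 1 = 4
  Position 0: "for"
  Position 1: "orm"
  Position 2: "rma"
  Position 3: "mat"
Trigrams = "for", "orm", "rma", "mat"


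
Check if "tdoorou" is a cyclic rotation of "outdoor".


Word: "outdoor", Candidate: "tdoorou"
Method: check if candidate is substring of word+word
"outdooroutdoor" contains "tdoorou"? Yes
Is rotation = Yes


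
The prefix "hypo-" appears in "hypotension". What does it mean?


Prefix: hypo-
Example: hypotension (hypo- + tension)
Meaning = under / below normal


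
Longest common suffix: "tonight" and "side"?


Word 1: "tonight"
Word 2: "side"
Comparing from end:
  Pos -1: 't' != 'e' (stop)
LCS = "" (length 0)


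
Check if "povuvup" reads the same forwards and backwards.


Word: "povuvup"
Reversed: "puvuvop"
Forward == Backward? povuvup != puvuvop
Palindrome = No


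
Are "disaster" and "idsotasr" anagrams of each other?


Word 1: "disaster" → sorted: adeirsst
Word 2: "idsotasr" → sorted: adiorsst
Same letters? adeirsst != adiorsst
Anagram = No


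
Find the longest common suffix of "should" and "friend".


Word 1: "should"
Word 2: "friend"
Comparing from end:
  Pos -1: 'd' == 'd'
  Pos -2: 'l' != 'n' (stop)
LCS = "d" (length 1)


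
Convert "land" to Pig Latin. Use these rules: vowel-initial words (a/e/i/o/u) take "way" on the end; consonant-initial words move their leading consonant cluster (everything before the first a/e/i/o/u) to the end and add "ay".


Word: "land"
Starts with consonant(s) → move to end, add 'ay'
Consonant cluster: "l"
Pig Latin = "andlay"


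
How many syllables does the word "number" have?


Word: "number"
Syllable breakdown: num | ber
Counting: 2 parts
= 2 syllables


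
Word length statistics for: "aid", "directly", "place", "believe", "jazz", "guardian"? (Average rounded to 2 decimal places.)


Lengths: "aid"=3, "directly"=8, "place"=5, "believe"=7, "jazz"=4, "guardian"=8
Sum = 35, Count = 6
Average = 35/6 = 5.83
= avg=5.83, min=3, max=8


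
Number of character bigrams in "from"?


Word: "from" (length 4)
Number of 2-grams = length - 2 + 1 = 4 - 2 + 1
= 3


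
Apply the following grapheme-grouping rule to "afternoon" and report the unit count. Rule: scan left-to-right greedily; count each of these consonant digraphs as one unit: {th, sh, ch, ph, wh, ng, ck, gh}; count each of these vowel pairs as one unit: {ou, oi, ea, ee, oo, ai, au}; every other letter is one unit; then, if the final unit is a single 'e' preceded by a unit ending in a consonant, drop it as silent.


Word: "afternoon" (9 letters)
Left-to-right scan:
  (1) 'a' (letter)
  (2) 'f' (letter)
  (3) 't' (letter)
  (4) 'e' (letter)
  (5) 'r' (letter)
  (6) 'n' (letter)
  (7) 'oo' (vowel-pair)
  (8) 'n' (letter)
Units from scan: 8
Sound units = 8 units


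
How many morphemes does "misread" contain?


Word: "misread"
Morphemes: mis- | read
Each morpheme carries meaning
= 2 morphemes


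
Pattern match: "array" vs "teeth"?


Pattern of "array": [0, 1, 1, 0, 2]
Pattern of "teeth": [0, 1, 1, 0, 2]
Patterns match
Same pattern = Yes


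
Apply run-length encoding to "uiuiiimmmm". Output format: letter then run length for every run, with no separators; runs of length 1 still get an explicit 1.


String: "uiuiiimmmm"
Scanning for consecutive runs:
  'u' x 1
  'i' x 1
  'u' x 1
  'i' x 3
  'm' x 4
RLE = "u1i1u1i3m4"


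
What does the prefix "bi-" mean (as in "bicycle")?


Prefix: bi-
Example: bicycle = bi- + cycle
Meaning = two


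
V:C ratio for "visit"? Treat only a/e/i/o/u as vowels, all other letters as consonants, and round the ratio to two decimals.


Word: "visit"
Vowels (a,e,i,o,u): 2
Consonants: 3
Ratio = 2/3
= 0.67


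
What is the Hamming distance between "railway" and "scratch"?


Comparing character by character (same length = 7):
  Pos 0: 'r' vs 's' !=
  Pos 1: 'a' vs 'c' !=
  Pos 2: 'i' vs 'r' !=
  Pos 3: 'l' vs 'a' !=
  Pos 4: 'w' vs 't' !=
  Pos 5: 'a' vs 'c' !=
  Pos 6: 'y' vs 'h' !=
Hamming distance = 7


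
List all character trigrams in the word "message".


Word: "message" (length 7)
Number of trigrams = 7 - 3 + 1 = 5
  Position 0: "mes"
  Position 1: "ess"
  Position 2: "ssa"
  Position 3: "sag"
  Position 4: "age"
Trigrams = "mes", "ess", "ssa", "sag", "age"


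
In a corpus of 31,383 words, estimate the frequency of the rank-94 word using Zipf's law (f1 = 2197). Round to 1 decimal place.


Zipf's law: f(r) = f(1) / r
f(1) = 2197
f(94) = 2197 / 94
= 23.4 occurrences


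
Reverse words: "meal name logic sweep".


Original: "meal name logic sweep"
Words (1..n): meal | name | logic | sweep
Reversed (n..1): sweep | logic | name | meal
Result = "sweep logic name meal"


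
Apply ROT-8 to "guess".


Word: "guess"
Shift: 8
Each letter → (letter + shift) mod 26:
  'g' (6) + 8 = 14 → 'o'
  'u' (20) + 8 = 2 → 'c'
  'e' (4) + 8 = 12 → 'm'
  's' (18) + 8 = 0 → 'a'
  's' (18) + 8 = 0 → 'a'
Result = "ocmaa"


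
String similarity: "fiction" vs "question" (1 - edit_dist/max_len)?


Word 1: "fiction" (length 7)
Word 2: "question" (length 8)
One optimal edit sequence:
  1. insert 'q'  (+1)
  2. substitute 'f' -> 'u'  (+1)
  3. substitute 'i' -> 'e'  (+1)
  4. substitute 'c' -> 's'  (+1)
  5. keep 't'
  6. keep 'i'
  7. keep 'o'
  8. keep 'n'
Edit distance = 4
Max length = max(7, 8) = 8
Similarity = 1 - 4/8
= 0.5000


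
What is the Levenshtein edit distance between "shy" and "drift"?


Word 1: "shy" (length 3)
Word 2: "drift" (length 5)
One optimal edit sequence (insert/delete/substitute each cost 1):
  1. insert 'd'  (+1)
  2. insert 'r'  (+1)
  3. substitute 's' -> 'i'  (+1)
  4. substitute 'h' -> 'f'  (+1)
  5. substitute 'y' -> 't'  (+1)
Total edit operations: 5
Edit distance = 5


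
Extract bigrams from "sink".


Word: "sink" (length 4)
Number of bigrams = 4 - 2 + 1 = 3
  Position 0: "si"
  Position 1: "in"
  Position 2: "nk"
Bigrams = "si", "in", "nk"


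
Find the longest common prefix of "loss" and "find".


Word 1: "loss"
Word 2: "find"
Comparing from start:
  Pos 0: 'l' != 'f' (stop)
LCP = "" (length 0)


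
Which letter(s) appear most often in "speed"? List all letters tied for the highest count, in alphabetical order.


Word: "speed"
Letter counts:
  'd': 1
  'e': 2
  'p': 1
  's': 1
Maximum count = 2
Most frequent = 'e' (2 times each)


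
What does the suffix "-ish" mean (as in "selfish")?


Suffix: -ish
Example: selfish = self + -ish
Meaning = somewhat / having the qualities of


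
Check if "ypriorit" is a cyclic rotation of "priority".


Word: "priority", Candidate: "ypriorit"
Method: check if candidate is substring of word+word
"prioritypriority" contains "ypriorit"? Yes
Is rotation = Yes


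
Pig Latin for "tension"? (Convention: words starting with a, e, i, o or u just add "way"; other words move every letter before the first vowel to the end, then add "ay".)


Word: "tension"
Starts with consonant(s) → move to end, add 'ay'
Consonant cluster: "t"
Pig Latin = "ensiontay"


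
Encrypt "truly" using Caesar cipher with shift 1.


Word: "truly"
Shift: 1
Each letter → (letter + shift) mod 26:
  't' (19) + 1 = 20 → 'u'
  'r' (17) + 1 = 18 → 's'
  'u' (20) + 1 = 21 → 'v'
  'l' (11) + 1 = 12 → 'm'
  'y' (24) + 1 = 25 → 'z'
Result = "usvmz"


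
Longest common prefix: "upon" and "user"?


Word 1: "upon"
Word 2: "user"
Comparing from start:
  Pos 0: 'u' == 'u'
  Pos 1: 'p' != 's' (stop)
LCP = "u" (length 1)


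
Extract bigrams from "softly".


Word: "softly" (length 6)
Number of bigrams = 6 - 2 + 1 = 5
  Position 0: "so"
  Position 1: "of"
  Position 2: "ft"
  Position 3: "tl"
  Position 4: "ly"
Bigrams = "so", "of", "ft", "tl", "ly"


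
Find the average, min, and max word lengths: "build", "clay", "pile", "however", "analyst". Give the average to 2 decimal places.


Lengths: "build"=5, "clay"=4, "pile"=4, "however"=7, "analyst"=7
Sum = 27, Count = 5
Average = 27/5 = 5.40
= avg=5.40, min=4, max=7


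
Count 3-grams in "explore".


Word: "explore" (length 7)
Number of 3-grams = length - 3 + 1 = 7 - 3 + 1
= 5


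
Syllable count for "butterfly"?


Word: "butterfly"
Syllable breakdown: but | ter | fly
Counting: 3 parts
= 3 syllables


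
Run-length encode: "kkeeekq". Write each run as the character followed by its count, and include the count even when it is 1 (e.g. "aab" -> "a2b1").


String: "kkeeekq"
Scanning for consecutive runs:
  'k' x 2
  'e' x 3
  'k' x 1
  'q' x 1
RLE = "k2e3k1q1"


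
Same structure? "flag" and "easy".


Pattern of "flag": [0, 1, 2, 3]
Pattern of "easy": [0, 1, 2, 3]
Patterns match
Same pattern = Yes


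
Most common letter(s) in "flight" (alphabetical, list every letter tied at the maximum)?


Word: "flight"
Letter counts:
  'f': 1
  'g': 1
  'h': 1
  'i': 1
  'l': 1
  't': 1
Maximum count = 1
Most frequent = 'f', 'g', 'h', 'i', 'l', 't' (1 time each)


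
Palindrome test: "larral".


Word: "larral"
Reversed: "larral"
Forward == Backward? larral == larral
Palindrome = Yes


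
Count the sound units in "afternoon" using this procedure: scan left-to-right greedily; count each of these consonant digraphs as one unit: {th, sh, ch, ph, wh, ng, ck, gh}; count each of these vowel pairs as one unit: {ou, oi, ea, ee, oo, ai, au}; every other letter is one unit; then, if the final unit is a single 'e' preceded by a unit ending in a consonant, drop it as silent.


Word: "afternoon" (9 letters)
Left-to-right scan:
  1. 'a' (letter)
  2. 'f' (letter)
  3. 't' (letter)
  4. 'e' (letter)
  5. 'r' (letter)
  6. 'n' (letter)
  7. 'oo' (vowel-pair)
  8. 'n' (letter)
Units from scan: 8
Sound units = 8 units


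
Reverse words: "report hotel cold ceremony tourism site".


Original: "report hotel cold ceremony tourism site"
Words (1..n): report | hotel | cold | ceremony | tourism | site
Reversed (n..1): site | tourism | ceremony | cold | hotel | report
Result = "site tourism ceremony cold hotel report"


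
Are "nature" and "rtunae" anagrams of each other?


Word 1: "nature" → sorted: aenrtu
Word 2: "rtunae" → sorted: aenrtu
Same letters? aenrtu == aenrtu
Anagram = Yes


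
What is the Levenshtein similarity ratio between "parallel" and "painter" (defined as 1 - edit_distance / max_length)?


Word 1: "parallel" (length 8)
Word 2: "painter" (length 7)
One optimal edit sequence:
  1. keep 'p'
  2. keep 'a'
  3. delete 'r'  (+1)
  4. substitute 'a' -> 'i'  (+1)
  5. substitute 'l' -> 'n'  (+1)
  6. substitute 'l' -> 't'  (+1)
  7. keep 'e'
  8. substitute 'l' -> 'r'  (+1)
Edit distance = 5
Max length = max(8, 7) = 8
Similarity = 1 - 5/8
= 0.3750


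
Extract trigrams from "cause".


Word: "cause" (length 5)
Number of trigrams = 5 - 3 + 1 = 3
  Position 0: "cau"
  Position 1: "aus"
  Position 2: "use"
Trigrams = "cau", "aus", "use"


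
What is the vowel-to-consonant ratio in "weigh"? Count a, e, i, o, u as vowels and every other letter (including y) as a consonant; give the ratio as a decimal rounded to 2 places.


Word: "weigh"
Vowels (a,e,i,o,u): 2
Consonants: 3
Ratio = 2/3
= 0.67


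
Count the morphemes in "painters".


Word: "painters"
Morphemes: paint + -er + -s
Each morpheme carries meaning
= 3 morphemes


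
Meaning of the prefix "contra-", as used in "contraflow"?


Prefix: contra-
Example: contraflow (contra- + flow)
Meaning = against


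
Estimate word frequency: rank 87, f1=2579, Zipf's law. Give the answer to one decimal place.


Zipf's law: f(r) = f(1) / r
f(1) = 2579
f(87) = 2579 / 87
= 29.6 occurrences


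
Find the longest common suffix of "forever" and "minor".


Word 1: "forever"
Word 2: "minor"
Comparing from end:
  Pos -1: 'r' == 'r'
  Pos -2: 'e' != 'o' (stop)
LCS = "r" (length 1)


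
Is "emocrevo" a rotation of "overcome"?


Word: "overcome", Candidate: "emocrevo"
Method: check if candidate is substring of word+word
"overcomeovercome" contains "emocrevo"? No
Is rotation = No


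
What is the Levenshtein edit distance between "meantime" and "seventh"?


Word 1: "meantime" (length 8)
Word 2: "seventh" (length 7)
One optimal edit sequence (insert/delete/substitute each cost 1):
  1. substitute 'm' -> 's'  (+1)
  2. keep 'e'
  3. insert 'v'  (+1)
  4. substitute 'a' -> 'e'  (+1)
  5. keep 'n'
  6. keep 't'
  7. delete 'i'  (+1)
  8. delete 'm'  (+1)
  9. substitute 'e' -> 'h'  (+1)
Total edit operations: 6
Edit distance = 6


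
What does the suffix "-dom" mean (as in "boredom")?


Suffix: -dom
Example: boredom = bore + -dom
Meaning = state / realm


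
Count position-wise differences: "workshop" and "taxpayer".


Comparing character by character (same length = 8):
  Pos 0: 'w' vs 't' !=
  Pos 1: 'o' vs 'a' !=
  Pos 2: 'r' vs 'x' !=
  Pos 3: 'k' vs 'p' !=
  Pos 4: 's' vs 'a' !=
  Pos 5: 'h' vs 'y' !=
  Pos 6: 'o' vs 'e' !=
  Pos 7: 'p' vs 'r' !=
Hamming distance = 8


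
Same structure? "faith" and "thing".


Pattern of "faith": [0, 1, 2, 3, 4]
Pattern of "thing": [0, 1, 2, 3, 4]
Patterns match
Same pattern = Yes


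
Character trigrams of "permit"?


Word: "permit" (length 6)
Number of trigrams = 6 - 3 + 1 = 4
  Position 0: "per"
  Position 1: "erm"
  Position 2: "rmi"
  Position 3: "mit"
Trigrams = "per", "erm", "rmi", "mit"


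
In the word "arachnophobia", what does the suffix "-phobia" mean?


Suffix: -phobia
Example: arachnophobia (arachno- + -phobia)
Meaning = fear of


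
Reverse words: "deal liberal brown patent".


Original: "deal liberal brown patent"
Words (1..n): deal | liberal | brown | patent
Reversed (n..1): patent | brown | liberal | deal
Result = "patent brown liberal deal"


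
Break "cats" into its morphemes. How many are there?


Word: "cats"
Morphemes: cat + -s
Each morpheme carries meaning
= 2 morphemes


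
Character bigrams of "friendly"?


Word: "friendly" (length 8)
Number of bigrams = 8 - 2 + 1 = 7
  Position 0: "fr"
  Position 1: "ri"
  Position 2: "ie"
  Position 3: "en"
  Position 4: "nd"
  Position 5: "dl"
  Position 6: "ly"
Bigrams = "fr", "ri", "ie", "en", "nd", "dl", "ly"


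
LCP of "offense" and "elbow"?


Word 1: "offense"
Word 2: "elbow"
Comparing from start:
  Pos 0: 'o' != 'e' (stop)
LCP = "" (length 0)


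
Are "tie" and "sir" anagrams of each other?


Word 1: "tie" → sorted: eit
Word 2: "sir" → sorted: irs
Same letters? eit != irs
Anagram = No


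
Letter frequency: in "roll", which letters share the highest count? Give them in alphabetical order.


Word: "roll"
Letter counts:
  'l': 2
  'o': 1
  'r': 1
Maximum count = 2
Most frequent = 'l' (2 times each)


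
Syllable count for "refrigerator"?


Word: "refrigerator"
Syllable breakdown: re-frig-er-a-tor
Counting: 5 parts
= 5 syllables


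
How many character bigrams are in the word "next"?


Word: "next" (length 4)
Number of 2-grams = length - 2 + 1 = 4 - 2 + 1
= 3


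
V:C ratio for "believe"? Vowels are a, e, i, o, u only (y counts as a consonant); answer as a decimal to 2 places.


Word: "believe"
Vowels (a,e,i,o,u): 4
Consonants: 3
Ratio = 4/3
= 1.33


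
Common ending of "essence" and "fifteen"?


Word 1: "essence"
Word 2: "fifteen"
Comparing from end:
  Pos -1: 'e' != 'n' (stop)
LCS = "" (length 0)


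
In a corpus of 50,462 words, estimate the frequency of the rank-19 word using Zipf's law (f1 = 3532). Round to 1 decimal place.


Zipf's law: f(r) = f(1) / r
f(1) = 3532
f(19) = 3532 / 19
= 185.9 occurrences


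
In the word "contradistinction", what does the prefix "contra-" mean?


Prefix: contra-
Example: contradistinction (contra- + distinction)
Meaning = against


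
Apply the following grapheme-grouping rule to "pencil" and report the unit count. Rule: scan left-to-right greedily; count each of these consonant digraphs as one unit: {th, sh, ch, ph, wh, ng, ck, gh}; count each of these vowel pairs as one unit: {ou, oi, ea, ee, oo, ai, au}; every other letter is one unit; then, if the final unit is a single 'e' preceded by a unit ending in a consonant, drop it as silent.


Word: "pencil" (6 letters)
Left-to-right scan:
  1. 'p' (letter)
  2. 'e' (letter)
  3. 'n' (letter)
  4. 'c' (letter)
  5. 'i' (letter)
  6. 'l' (letter)
Units from scan: 6
Sound units = 6 units


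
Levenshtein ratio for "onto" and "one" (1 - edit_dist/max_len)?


Word 1: "onto" (length 4)
Word 2: "one" (length 3)
One optimal edit sequence:
  1. keep 'o'
  2. keep 'n'
  3. delete 't'  (+1)
  4. substitute 'o' -> 'e'  (+1)
Edit distance = 2
Max length = max(4, 3) = 4
Similarity = 1 - 2/4
= 0.5000


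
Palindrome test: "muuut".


Word: "muuut"
Reversed: "tuuum"
Forward == Backward? muuut != tuuum
Palindrome = No


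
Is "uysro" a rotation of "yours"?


Word: "yours", Candidate: "uysro"
Method: check if candidate is substring of word+word
"yoursyours" contains "uysro"? No
Is rotation = No


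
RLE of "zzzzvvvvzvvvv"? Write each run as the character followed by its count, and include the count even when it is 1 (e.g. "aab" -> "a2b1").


String: "zzzzvvvvzvvvv"
Scanning for consecutive runs:
  'z' x 4
  'v' x 4
  'z' x 1
  'v' x 4
RLE = "z4v4z1v4"


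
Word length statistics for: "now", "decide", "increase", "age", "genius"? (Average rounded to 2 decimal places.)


Lengths: "now"=3, "decide"=6, "increase"=8, "age"=3, "genius"=6
Sum = 26, Count = 5
Average = 26/5 = 5.20
= avg=5.20, min=3, max=8


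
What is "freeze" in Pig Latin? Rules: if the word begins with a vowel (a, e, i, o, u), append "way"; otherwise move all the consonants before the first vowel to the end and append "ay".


Word: "freeze"
Starts with consonant(s) → move to end, add 'ay'
Consonant cluster: "fr"
Pig Latin = "eezefray"


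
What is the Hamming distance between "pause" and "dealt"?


Comparing character by character (same length = 5):
  Pos 0: 'p' vs 'd' !=
  Pos 1: 'a' vs 'e' !=
  Pos 2: 'u' vs 'a' !=
  Pos 3: 's' vs 'l' !=
  Pos 4: 'e' vs 't' !=
Hamming distance = 5


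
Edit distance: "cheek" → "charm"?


Word 1: "cheek" (length 5)
Word 2: "charm" (length 5)
One optimal edit sequence (insert/delete/substitute each cost 1):
  1. keep 'c'
  2. keep 'h'
  3. substitute 'e' -> 'a'  (+1)
  4. substitute 'e' -> 'r'  (+1)
  5. substitute 'k' -> 'm'  (+1)
Total edit operations: 3
Edit distance = 3


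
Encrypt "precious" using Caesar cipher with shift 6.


Word: "precious"
Shift: 6
Each letter → (letter + shift) mod 26:
  'p' (15) + 6 = 21 → 'v'
  'r' (17) + 6 = 23 → 'x'
  'e' (4) + 6 = 10 → 'k'
  'c' (2) + 6 = 8 → 'i'
  'i' (8) + 6 = 14 → 'o'
  'o' (14) + 6 = 20 → 'u'
  'u' (20) + 6 = 0 → 'a'
  's' (18) + 6 = 24 → 'y'
Result = "vxkiouay"


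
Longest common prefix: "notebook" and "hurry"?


Word 1: "notebook"
Word 2: "hurry"
Comparing from start:
  Pos 0: 'n' != 'h' (stop)
LCP = "" (length 0)


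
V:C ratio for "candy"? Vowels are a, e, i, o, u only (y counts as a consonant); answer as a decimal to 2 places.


Word: "candy"
Vowels (a,e,i,o,u): 1
Consonants: 4
Ratio = 1/4
= 0.25


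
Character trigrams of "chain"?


Word: "chain" (length 5)
Number of trigrams = 5 - 3 + 1 = 3
  Position 0: "cha"
  Position 1: "hai"
  Position 2: "ain"
Trigrams = "cha", "hai", "ain"


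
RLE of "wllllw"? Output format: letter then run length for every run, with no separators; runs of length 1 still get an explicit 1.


String: "wllllw"
Scanning for consecutive runs:
  'w' x 1
  'l' x 4
  'w' x 1
RLE = "w1l4w1"


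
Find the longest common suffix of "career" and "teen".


Word 1: "career"
Word 2: "teen"
Comparing from end:
  Pos -1: 'r' != 'n' (stop)
LCS = "" (length 0)


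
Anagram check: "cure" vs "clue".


Word 1: "cure" → sorted: ceru
Word 2: "clue" → sorted: celu
Same letters? ceru != celu
Anagram = No


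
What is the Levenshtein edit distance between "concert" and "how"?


Word 1: "concert" (length 7)
Word 2: "how" (length 3)
One optimal edit sequence (insert/delete/substitute each cost 1):
  1. substitute 'c' -> 'h'  (+1)
  2. keep 'o'
  3. delete 'n'  (+1)
  4. delete 'c'  (+1)
  5. delete 'e'  (+1)
  6. delete 'r'  (+1)
  7. substitute 't' -> 'w'  (+1)
Total edit operations: 6
Edit distance = 6


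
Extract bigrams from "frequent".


Word: "frequent" (length 8)
Number of bigrams = 8 - 2 + 1 = 7
  Position 0: "fr"
  Position 1: "re"
  Position 2: "eq"
  Position 3: "qu"
  Position 4: "ue"
  Position 5: "en"
  Position 6: "nt"
Bigrams = "fr", "re", "eq", "qu", "ue", "en", "nt"


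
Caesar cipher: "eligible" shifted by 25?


Word: "eligible"
Shift: 25
Each letter → (letter + shift) mod 26:
  'e' (4) + 25 = 3 → 'd'
  'l' (11) + 25 = 10 → 'k'
  'i' (8) + 25 = 7 → 'h'
  'g' (6) + 25 = 5 → 'f'
  'i' (8) + 25 = 7 → 'h'
  'b' (1) + 25 = 0 → 'a'
  'l' (11) + 25 = 10 → 'k'
  'e' (4) + 25 = 3 → 'd'
Result = "dkhfhakd"


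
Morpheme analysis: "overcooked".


Word: "overcooked"
Morphemes: over- + cook + -ed
Each morpheme carries meaning
= 3 morphemes


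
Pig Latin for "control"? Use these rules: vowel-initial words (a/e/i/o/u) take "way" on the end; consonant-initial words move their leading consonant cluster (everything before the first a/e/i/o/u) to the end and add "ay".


Word: "control"
Starts with consonant(s) → move to end, add 'ay'
Consonant cluster: "c"
Pig Latin = "ontrolcay"


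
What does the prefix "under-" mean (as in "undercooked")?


Prefix: under-
As in: undercooked -> under- + cooked
Meaning = insufficient


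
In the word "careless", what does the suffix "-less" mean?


Suffix: -less
Example: careless = care + -less
Meaning = without


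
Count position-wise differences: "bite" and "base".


Comparing character by character (same length = 4):
  Pos 0: 'b' vs 'b' =
  Pos 1: 'i' vs 'a' !=
  Pos 2: 't' vs 's' !=
  Pos 3: 'e' vs 'e' =
Hamming distance = 2


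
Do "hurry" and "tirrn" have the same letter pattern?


Pattern of "hurry": [0, 1, 2, 2, 3]
Pattern of "tirrn": [0, 1, 2, 2, 3]
Patterns match
Same pattern = Yes


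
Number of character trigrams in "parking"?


Word: "parking" (length 7)
Number of 3-grams = length - 3 + 1 = 7 - 3 + 1
= 5


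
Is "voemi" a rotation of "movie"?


Word: "movie", Candidate: "voemi"
Method: check if candidate is substring of word+word
"moviemovie" contains "voemi"? No
Is rotation = No


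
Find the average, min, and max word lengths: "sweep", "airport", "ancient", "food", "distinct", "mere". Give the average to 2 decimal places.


Lengths: "sweep"=5, "airport"=7, "ancient"=7, "food"=4, "distinct"=8, "mere"=4
Sum = 35, Count = 6
Average = 35/6 = 5.83
= avg=5.83, min=4, max=8


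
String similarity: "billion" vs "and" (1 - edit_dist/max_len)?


Word 1: "billion" (length 7)
Word 2: "and" (length 3)
One optimal edit sequence:
  1. delete 'b'  (+1)
  2. delete 'i'  (+1)
  3. delete 'l'  (+1)
  4. delete 'l'  (+1)
  5. substitute 'i' -> 'a'  (+1)
  6. substitute 'o' -> 'n'  (+1)
  7. substitute 'n' -> 'd'  (+1)
Edit distance = 7
Max length = max(7, 3) = 7
Similarity = 1 - 7/7
= 0.0000


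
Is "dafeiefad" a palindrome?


Word: "dafeiefad"
Reversed: "dafeiefad"
Forward == Backward? dafeiefad == dafeiefad
Palindrome = Yes


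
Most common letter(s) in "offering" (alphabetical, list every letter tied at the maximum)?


Word: "offering"
Letter counts:
  'e': 1
  'f': 2
  'g': 1
  'i': 1
  'n': 1
  'o': 1
  'r': 1
Maximum count = 2
Most frequent = 'f' (2 times each)


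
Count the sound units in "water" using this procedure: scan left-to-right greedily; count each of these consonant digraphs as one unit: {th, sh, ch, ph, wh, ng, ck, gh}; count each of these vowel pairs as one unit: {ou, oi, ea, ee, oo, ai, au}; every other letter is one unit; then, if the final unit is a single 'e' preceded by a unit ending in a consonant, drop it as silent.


Word: "water" (5 letters)
Left-to-right scan:
  [1] 'w' (letter)
  [2] 'a' (letter)
  [3] 't' (letter)
  [4] 'e' (letter)
  [5] 'r' (letter)
Units from scan: 5
Sound units = 5 units


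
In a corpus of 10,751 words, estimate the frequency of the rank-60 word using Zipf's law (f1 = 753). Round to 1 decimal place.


Zipf's law: f(r) = f(1) / r
f(1) = 753
f(60) = 753 / 60
= 12.6 occurrences


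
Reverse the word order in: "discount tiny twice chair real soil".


Original: "discount tiny twice chair real soil"
Words (1..n): discount | tiny | twice | chair | real | soil
Reversed (n..1): soil | real | chair | twice | tiny | discount
Result = "soil real chair twice tiny discount"


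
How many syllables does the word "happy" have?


Word: "happy"
Syllable breakdown: hap · py
Counting: 2 parts
= 2 syllables


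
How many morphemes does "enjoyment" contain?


Word: "enjoyment"
Morphemes: en- | joy | -ment
Each morpheme carries meaning
= 3 morphemes


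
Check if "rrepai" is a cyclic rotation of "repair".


Word: "repair", Candidate: "rrepai"
Method: check if candidate is substring of word+word
"repairrepair" contains "rrepai"? Yes
Is rotation = Yes


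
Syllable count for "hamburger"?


Word: "hamburger"
Syllable breakdown: ham / bur / ger
Counting: 3 parts
= 3 syllables


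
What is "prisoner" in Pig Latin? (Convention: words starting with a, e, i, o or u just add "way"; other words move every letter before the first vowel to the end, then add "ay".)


Word: "prisoner"
Starts with consonant(s) → move to end, add 'ay'
Consonant cluster: "pr"
Pig Latin = "isonerpray"


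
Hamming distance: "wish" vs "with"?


Comparing character by character (same length = 4):
  Pos 0: 'w' vs 'w' =
  Pos 1: 'i' vs 'i' =
  Pos 2: 's' vs 't' !=
  Pos 3: 'h' vs 'h' =
Hamming distance = 1


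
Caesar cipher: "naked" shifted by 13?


Word: "naked"
Shift: 13
Each letter → (letter + shift) mod 26:
  'n' (13) + 13 = 0 → 'a'
  'a' (0) + 13 = 13 → 'n'
  'k' (10) + 13 = 23 → 'x'
  'e' (4) + 13 = 17 → 'r'
  'd' (3) + 13 = 16 → 'q'
Result = "anxrq"


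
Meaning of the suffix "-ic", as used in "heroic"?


Suffix: -ic
Example: heroic (hero + -ic)
Meaning = relating to


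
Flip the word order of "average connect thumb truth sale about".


Original: "average connect thumb truth sale about"
Words (1..n): average | connect | thumb | truth | sale | about
Reversed (n..1): about | sale | truth | thumb | connect | average
Result = "about sale truth thumb connect average"


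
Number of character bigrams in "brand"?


Word: "brand" (length 5)
Number of 2-grams = length - 2 + 1 = 5 - 2 + 1
= 4


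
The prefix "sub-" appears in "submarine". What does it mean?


Prefix: sub-
As in: submarine -> sub- + marine
Meaning = under / below


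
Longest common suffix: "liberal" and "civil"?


Word 1: "liberal"
Word 2: "civil"
Comparing from end:
  Pos -1: 'l' == 'l'
  Pos -2: 'a' != 'i' (stop)
LCS = "l" (length 1)


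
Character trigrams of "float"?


Word: "float" (length 5)
Number of trigrams = 5 - 3 + 1 = 3
  Position 0: "flo"
  Position 1: "loa"
  Position 2: "oat"
Trigrams = "flo", "loa", "oat"


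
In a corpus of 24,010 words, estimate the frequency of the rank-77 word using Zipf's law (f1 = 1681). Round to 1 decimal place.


Zipf's law: f(r) = f(1) / r
f(1) = 1681
f(77) = 1681 / 77
= 21.8 occurrences


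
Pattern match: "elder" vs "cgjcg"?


Pattern of "elder": [0, 1, 2, 0, 3]
Pattern of "cgjcg": [0, 1, 2, 0, 1]
Patterns do not match
Same pattern = No


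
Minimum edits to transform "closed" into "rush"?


Word 1: "closed" (length 6)
Word 2: "rush" (length 4)
One optimal edit sequence (insert/delete/substitute each cost 1):
  1. delete 'c'  (+1)
  2. substitute 'l' -> 'r'  (+1)
  3. substitute 'o' -> 'u'  (+1)
  4. keep 's'
  5. delete 'e'  (+1)
  6. substitute 'd' -> 'h'  (+1)
Total edit operations: 5
Edit distance = 5


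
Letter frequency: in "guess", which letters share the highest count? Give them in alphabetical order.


Word: "guess"
Letter counts:
  'e': 1
  'g': 1
  's': 2
  'u': 1
Maximum count = 2
Most frequent = 's' (2 times each)


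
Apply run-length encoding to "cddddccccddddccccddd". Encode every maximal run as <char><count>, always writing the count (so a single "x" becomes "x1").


String: "cddddccccddddccccddd"
Scanning for consecutive runs:
  'c' x 1
  'd' x 4
  'c' x 4
  'd' x 4
  'c' x 4
  'd' x 3
RLE = "c1d4c4d4c4d3"


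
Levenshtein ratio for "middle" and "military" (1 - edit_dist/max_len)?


Word 1: "middle" (length 6)
Word 2: "military" (length 8)
One optimal edit sequence:
  1. keep 'm'
  2. insert 'i'  (+1)
  3. insert 'l'  (+1)
  4. keep 'i'
  5. substitute 'd' -> 't'  (+1)
  6. substitute 'd' -> 'a'  (+1)
  7. substitute 'l' -> 'r'  (+1)
  8. substitute 'e' -> 'y'  (+1)
Edit distance = 6
Max length = max(6, 8) = 8
Similarity = 1 - 6/8
= 0.2500


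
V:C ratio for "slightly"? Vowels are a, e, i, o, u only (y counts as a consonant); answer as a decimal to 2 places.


Word: "slightly"
Vowels (a,e,i,o,u): 1
Consonants: 7
Ratio = 1/7
= 0.14


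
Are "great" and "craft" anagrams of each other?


Word 1: "great" → sorted: aegrt
Word 2: "craft" → sorted: acfrt
Same letters? aegrt != acfrt
Anagram = No


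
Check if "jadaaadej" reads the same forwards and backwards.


Word: "jadaaadej"
Reversed: "jedaaadaj"
Forward == Backward? jadaaadej != jedaaadaj
Palindrome = No


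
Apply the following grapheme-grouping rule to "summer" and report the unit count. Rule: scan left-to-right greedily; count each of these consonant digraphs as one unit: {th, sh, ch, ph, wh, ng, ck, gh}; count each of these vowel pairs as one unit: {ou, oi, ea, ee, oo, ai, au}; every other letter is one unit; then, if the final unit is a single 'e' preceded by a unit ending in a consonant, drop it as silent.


Word: "summer" (6 letters)
Left-to-right scan:
  (1) 's' (letter)
  (2) 'u' (letter)
  (3) 'm' (letter)
  (4) 'm' (letter)
  (5) 'e' (letter)
  (6) 'r' (letter)
Units from scan: 6
Sound units = 6 units


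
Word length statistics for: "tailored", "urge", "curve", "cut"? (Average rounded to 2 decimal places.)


Lengths: "tailored"=8, "urge"=4, "curve"=5, "cut"=3
Sum = 20, Count = 4
Average = 20/4 = 5.00
= avg=5.00, min=3, max=8


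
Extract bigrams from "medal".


Word: "medal" (length 5)
Number of bigrams = 5 - 2 + 1 = 4
  Position 0: "me"
  Position 1: "ed"
  Position 2: "da"
  Position 3: "al"
Bigrams = "me", "ed", "da", "al"


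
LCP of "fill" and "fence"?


Word 1: "fill"
Word 2: "fence"
Comparing from start:
  Pos 0: 'f' == 'f'
  Pos 1: 'i' != 'e' (stop)
LCP = "f" (length 1)


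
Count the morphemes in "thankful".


Word: "thankful"
Morphemes: thank / -ful
Each morpheme carries meaning
= 2 morphemes


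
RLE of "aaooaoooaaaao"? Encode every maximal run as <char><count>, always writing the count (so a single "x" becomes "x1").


String: "aaooaoooaaaao"
Scanning for consecutive runs:
  'a' x 2
  'o' x 2
  'a' x 1
  'o' x 3
  'a' x 4
  'o' x 1
RLE = "a2o2a1o3a4o1"


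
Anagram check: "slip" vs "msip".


Word 1: "slip" → sorted: ilps
Word 2: "msip" → sorted: imps
Same letters? ilps != imps
Anagram = No


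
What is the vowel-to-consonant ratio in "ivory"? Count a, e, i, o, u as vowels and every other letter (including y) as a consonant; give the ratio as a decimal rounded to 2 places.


Word: "ivory"
Vowels (a,e,i,o,u): 2
Consonants: 3
Ratio = 2/3
= 0.67


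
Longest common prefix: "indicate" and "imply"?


Word 1: "indicate"
Word 2: "imply"
Comparing from start:
  Pos 0: 'i' == 'i'
  Pos 1: 'n' != 'm' (stop)
LCP = "i" (length 1)


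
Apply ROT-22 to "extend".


Word: "extend"
Shift: 22
Each letter → (letter + shift) mod 26:
  'e' (4) + 22 = 0 → 'a'
  'x' (23) + 22 = 19 → 't'
  't' (19) + 22 = 15 → 'p'
  'e' (4) + 22 = 0 → 'a'
  'n' (13) + 22 = 9 → 'j'
  'd' (3) + 22 = 25 → 'z'
Result = "atpajz"


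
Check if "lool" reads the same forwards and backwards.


Word: "lool"
Reversed: "lool"
Forward == Backward? lool == lool
Palindrome = Yes


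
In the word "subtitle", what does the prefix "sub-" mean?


Prefix: sub-
As in: subtitle -> sub- + title
Meaning = under / below


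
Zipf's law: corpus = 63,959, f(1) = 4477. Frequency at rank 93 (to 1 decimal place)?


Zipf's law: f(r) = f(1) / r
f(1) = 4477
f(93) = 4477 / 93
= 48.1 occurrences


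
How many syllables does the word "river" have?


Word: "river"
Syllable breakdown: riv-er
Counting: 2 parts
= 2 syllables


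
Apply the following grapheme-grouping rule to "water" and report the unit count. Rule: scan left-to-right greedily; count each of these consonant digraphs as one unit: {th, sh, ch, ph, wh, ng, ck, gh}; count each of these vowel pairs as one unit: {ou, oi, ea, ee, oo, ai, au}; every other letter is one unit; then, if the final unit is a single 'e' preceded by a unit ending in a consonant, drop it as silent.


Word: "water" (5 letters)
Left-to-right scan:
  [1] 'w' (letter)
  [2] 'a' (letter)
  [3] 't' (letter)
  [4] 'e' (letter)
  [5] 'r' (letter)
Units from scan: 5
Sound units = 5 units


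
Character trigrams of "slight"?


Word: "slight" (length 6)
Number of trigrams = 6 - 3 + 1 = 4
  Position 0: "sli"
  Position 1: "lig"
  Position 2: "igh"
  Position 3: "ght"
Trigrams = "sli", "lig", "igh", "ght"


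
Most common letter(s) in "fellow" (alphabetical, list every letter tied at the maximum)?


Word: "fellow"
Letter counts:
  'e': 1
  'f': 1
  'l': 2
  'o': 1
  'w': 1
Maximum count = 2
Most frequent = 'l' (2 times each)


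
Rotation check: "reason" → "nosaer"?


Word: "reason", Candidate: "nosaer"
Method: check if candidate is substring of word+word
"reasonreason" contains "nosaer"? No
Is rotation = No


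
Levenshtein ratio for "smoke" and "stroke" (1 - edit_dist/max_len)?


Word 1: "smoke" (length 5)
Word 2: "stroke" (length 6)
One optimal edit sequence:
  1. keep 's'
  2. insert 't'  (+1)
  3. substitute 'm' -> 'r'  (+1)
  4. keep 'o'
  5. keep 'k'
  6. keep 'e'
Edit distance = 2
Max length = max(5, 6) = 6
Similarity = 1 - 2/6
= 0.6667


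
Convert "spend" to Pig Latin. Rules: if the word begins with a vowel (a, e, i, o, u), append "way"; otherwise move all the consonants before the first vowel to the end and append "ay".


Word: "spend"
Starts with consonant(s) → move to end, add 'ay'
Consonant cluster: "sp"
Pig Latin = "endspay"
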